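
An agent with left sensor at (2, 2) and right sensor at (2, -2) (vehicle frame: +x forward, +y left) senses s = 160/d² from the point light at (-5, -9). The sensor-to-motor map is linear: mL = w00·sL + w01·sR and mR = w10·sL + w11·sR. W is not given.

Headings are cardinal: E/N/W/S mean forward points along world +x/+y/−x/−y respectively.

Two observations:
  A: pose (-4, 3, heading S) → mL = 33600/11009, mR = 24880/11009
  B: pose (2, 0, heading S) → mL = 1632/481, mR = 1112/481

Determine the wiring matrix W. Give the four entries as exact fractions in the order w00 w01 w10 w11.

obs A: pose=(-4,3,S) → sL=160/109, sR=160/101, mL=33600/11009, mR=24880/11009
obs B: pose=(2,0,S) → sL=16/13, sR=80/37, mL=1632/481, mR=1112/481
sensor matrix S = [[160/109, 160/101], [16/13, 80/37]]; det S = 6481920/5295329
solve [mL_A; mL_B] = S·[w00; w01] and [mR_A; mR_B] = S·[w10; w11]:
  w00 = 1, w01 = 1, w10 = 1, w11 = 1/2

1 1 1 1/2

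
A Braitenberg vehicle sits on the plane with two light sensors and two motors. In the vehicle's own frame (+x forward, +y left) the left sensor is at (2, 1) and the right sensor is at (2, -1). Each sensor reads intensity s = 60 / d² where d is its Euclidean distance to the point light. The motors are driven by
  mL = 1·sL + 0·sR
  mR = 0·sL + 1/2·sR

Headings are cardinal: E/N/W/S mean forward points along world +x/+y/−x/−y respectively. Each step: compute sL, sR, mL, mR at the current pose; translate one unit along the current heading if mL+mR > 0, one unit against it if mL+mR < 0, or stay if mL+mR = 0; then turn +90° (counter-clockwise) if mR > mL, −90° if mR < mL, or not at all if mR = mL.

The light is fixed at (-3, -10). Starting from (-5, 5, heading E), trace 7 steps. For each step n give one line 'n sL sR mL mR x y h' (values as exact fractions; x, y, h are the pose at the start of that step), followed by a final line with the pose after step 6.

0 15/64 15/49 15/64 15/98 -5 5 E
1 60/169 60/173 60/169 30/173 -4 5 S
2 30/89 10/39 30/89 5/39 -4 4 W
3 12/53 60/257 12/53 30/257 -5 4 N
4 15/64 15/49 15/64 15/98 -5 5 E
5 60/169 60/173 60/169 30/173 -4 5 S
6 30/89 10/39 30/89 5/39 -4 4 W
final -5 4 N

n=0: pose=(-5,5,E); sL=15/64, sR=15/49; mL=15/64, mR=15/98; mL+mR=1215/3136 → advance +1; mR−mL=-255/3136 → turn -1·90°
n=1: pose=(-4,5,S); sL=60/169, sR=60/173; mL=60/169, mR=30/173; mL+mR=15450/29237 → advance +1; mR−mL=-5310/29237 → turn -1·90°
n=2: pose=(-4,4,W); sL=30/89, sR=10/39; mL=30/89, mR=5/39; mL+mR=1615/3471 → advance +1; mR−mL=-725/3471 → turn -1·90°
n=3: pose=(-5,4,N); sL=12/53, sR=60/257; mL=12/53, mR=30/257; mL+mR=4674/13621 → advance +1; mR−mL=-1494/13621 → turn -1·90°
n=4: pose=(-5,5,E); sL=15/64, sR=15/49; mL=15/64, mR=15/98; mL+mR=1215/3136 → advance +1; mR−mL=-255/3136 → turn -1·90°
n=5: pose=(-4,5,S); sL=60/169, sR=60/173; mL=60/169, mR=30/173; mL+mR=15450/29237 → advance +1; mR−mL=-5310/29237 → turn -1·90°
n=6: pose=(-4,4,W); sL=30/89, sR=10/39; mL=30/89, mR=5/39; mL+mR=1615/3471 → advance +1; mR−mL=-725/3471 → turn -1·90°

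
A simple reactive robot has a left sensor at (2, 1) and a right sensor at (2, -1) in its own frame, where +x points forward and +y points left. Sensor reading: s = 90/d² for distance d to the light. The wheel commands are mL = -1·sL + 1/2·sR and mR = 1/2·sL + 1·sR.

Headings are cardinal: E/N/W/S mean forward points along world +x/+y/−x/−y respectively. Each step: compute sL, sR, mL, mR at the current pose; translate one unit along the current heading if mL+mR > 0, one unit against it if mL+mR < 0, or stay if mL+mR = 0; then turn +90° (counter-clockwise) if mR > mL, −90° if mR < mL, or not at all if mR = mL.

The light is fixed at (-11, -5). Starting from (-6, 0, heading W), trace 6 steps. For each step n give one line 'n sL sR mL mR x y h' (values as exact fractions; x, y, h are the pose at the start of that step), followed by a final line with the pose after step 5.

n=0: pose=(-6,0,W); sL=18/5, sR=2; mL=-13/5, mR=19/5; mL+mR=6/5 → advance +1; mR−mL=32/5 → turn +1·90°
n=1: pose=(-7,0,S); sL=45/17, sR=5; mL=-5/34, mR=215/34; mL+mR=105/17 → advance +1; mR−mL=110/17 → turn +1·90°
n=2: pose=(-7,-1,E); sL=90/61, sR=2; mL=-29/61, mR=167/61; mL+mR=138/61 → advance +1; mR−mL=196/61 → turn +1·90°
n=3: pose=(-6,-1,N); sL=45/26, sR=5/4; mL=-115/104, mR=55/26; mL+mR=105/104 → advance +1; mR−mL=335/104 → turn +1·90°
n=4: pose=(-6,0,W); sL=18/5, sR=2; mL=-13/5, mR=19/5; mL+mR=6/5 → advance +1; mR−mL=32/5 → turn +1·90°
n=5: pose=(-7,0,S); sL=45/17, sR=5; mL=-5/34, mR=215/34; mL+mR=105/17 → advance +1; mR−mL=110/17 → turn +1·90°

0 18/5 2 -13/5 19/5 -6 0 W
1 45/17 5 -5/34 215/34 -7 0 S
2 90/61 2 -29/61 167/61 -7 -1 E
3 45/26 5/4 -115/104 55/26 -6 -1 N
4 18/5 2 -13/5 19/5 -6 0 W
5 45/17 5 -5/34 215/34 -7 0 S
final -7 -1 E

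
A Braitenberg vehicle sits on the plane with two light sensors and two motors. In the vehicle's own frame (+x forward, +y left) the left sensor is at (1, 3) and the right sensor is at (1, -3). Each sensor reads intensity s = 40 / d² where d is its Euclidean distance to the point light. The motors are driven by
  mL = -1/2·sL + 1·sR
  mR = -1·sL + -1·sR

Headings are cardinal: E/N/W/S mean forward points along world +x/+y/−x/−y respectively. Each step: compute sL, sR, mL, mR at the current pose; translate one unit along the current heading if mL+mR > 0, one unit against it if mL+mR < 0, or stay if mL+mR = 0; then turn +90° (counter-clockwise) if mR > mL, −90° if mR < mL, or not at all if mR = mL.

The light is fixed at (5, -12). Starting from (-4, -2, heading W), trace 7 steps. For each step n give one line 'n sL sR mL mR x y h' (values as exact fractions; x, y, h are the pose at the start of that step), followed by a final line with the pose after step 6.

0 40/149 40/269 580/40081 -16720/40081 -4 -2 W
1 20/121 20/73 1690/8833 -3880/8833 -3 -2 N
2 40/193 8/17 1204/3281 -2224/3281 -3 -3 E
3 2/5 5/26 -1/130 -77/130 -4 -3 S
4 40/149 40/269 580/40081 -16720/40081 -4 -2 W
5 20/121 20/73 1690/8833 -3880/8833 -3 -2 N
6 40/193 8/17 1204/3281 -2224/3281 -3 -3 E
final -4 -3 S

n=0: pose=(-4,-2,W); sL=40/149, sR=40/269; mL=580/40081, mR=-16720/40081; mL+mR=-60/149 → advance -1; mR−mL=-17300/40081 → turn -1·90°
n=1: pose=(-3,-2,N); sL=20/121, sR=20/73; mL=1690/8833, mR=-3880/8833; mL+mR=-30/121 → advance -1; mR−mL=-5570/8833 → turn -1·90°
n=2: pose=(-3,-3,E); sL=40/193, sR=8/17; mL=1204/3281, mR=-2224/3281; mL+mR=-60/193 → advance -1; mR−mL=-3428/3281 → turn -1·90°
n=3: pose=(-4,-3,S); sL=2/5, sR=5/26; mL=-1/130, mR=-77/130; mL+mR=-3/5 → advance -1; mR−mL=-38/65 → turn -1·90°
n=4: pose=(-4,-2,W); sL=40/149, sR=40/269; mL=580/40081, mR=-16720/40081; mL+mR=-60/149 → advance -1; mR−mL=-17300/40081 → turn -1·90°
n=5: pose=(-3,-2,N); sL=20/121, sR=20/73; mL=1690/8833, mR=-3880/8833; mL+mR=-30/121 → advance -1; mR−mL=-5570/8833 → turn -1·90°
n=6: pose=(-3,-3,E); sL=40/193, sR=8/17; mL=1204/3281, mR=-2224/3281; mL+mR=-60/193 → advance -1; mR−mL=-3428/3281 → turn -1·90°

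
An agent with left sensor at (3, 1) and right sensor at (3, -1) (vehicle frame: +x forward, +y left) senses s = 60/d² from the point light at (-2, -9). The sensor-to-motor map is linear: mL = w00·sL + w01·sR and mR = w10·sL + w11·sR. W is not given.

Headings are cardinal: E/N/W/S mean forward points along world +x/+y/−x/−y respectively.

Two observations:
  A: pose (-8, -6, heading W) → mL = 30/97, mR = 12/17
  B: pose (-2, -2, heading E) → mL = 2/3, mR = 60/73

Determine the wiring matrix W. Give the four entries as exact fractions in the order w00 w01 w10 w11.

0 1/2 1 0

obs A: pose=(-8,-6,W) → sL=12/17, sR=60/97, mL=30/97, mR=12/17
obs B: pose=(-2,-2,E) → sL=60/73, sR=4/3, mL=2/3, mR=60/73
sensor matrix S = [[12/17, 60/97], [60/73, 4/3]]; det S = 52096/120377
solve [mL_A; mL_B] = S·[w00; w01] and [mR_A; mR_B] = S·[w10; w11]:
  w00 = 0, w01 = 1/2, w10 = 1, w11 = 0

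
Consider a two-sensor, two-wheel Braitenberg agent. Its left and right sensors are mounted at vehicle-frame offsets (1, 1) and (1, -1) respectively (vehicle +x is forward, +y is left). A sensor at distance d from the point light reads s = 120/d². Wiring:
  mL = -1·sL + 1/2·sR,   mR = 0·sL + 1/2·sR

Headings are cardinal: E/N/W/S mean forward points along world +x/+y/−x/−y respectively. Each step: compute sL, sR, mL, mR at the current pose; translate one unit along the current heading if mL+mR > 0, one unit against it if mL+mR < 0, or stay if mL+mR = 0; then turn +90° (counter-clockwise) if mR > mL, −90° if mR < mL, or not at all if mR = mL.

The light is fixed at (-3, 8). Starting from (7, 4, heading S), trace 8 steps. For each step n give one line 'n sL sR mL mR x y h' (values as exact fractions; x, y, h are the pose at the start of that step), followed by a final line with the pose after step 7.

n=0: pose=(7,4,S); sL=60/73, sR=60/53; mL=-990/3869, mR=30/53; mL+mR=1200/3869 → advance +1; mR−mL=60/73 → turn +1·90°
n=1: pose=(7,3,E); sL=120/137, sR=120/157; mL=-10620/21509, mR=60/157; mL+mR=-2400/21509 → advance -1; mR−mL=120/137 → turn +1·90°
n=2: pose=(6,3,N); sL=3/2, sR=30/29; mL=-57/58, mR=15/29; mL+mR=-27/58 → advance -1; mR−mL=3/2 → turn +1·90°
n=3: pose=(6,2,W); sL=120/113, sR=120/89; mL=-3900/10057, mR=60/89; mL+mR=2880/10057 → advance +1; mR−mL=120/113 → turn +1·90°
n=4: pose=(5,2,S); sL=12/13, sR=60/49; mL=-198/637, mR=30/49; mL+mR=192/637 → advance +1; mR−mL=12/13 → turn +1·90°
n=5: pose=(5,1,E); sL=40/39, sR=24/29; mL=-692/1131, mR=12/29; mL+mR=-224/1131 → advance -1; mR−mL=40/39 → turn +1·90°
n=6: pose=(4,1,N); sL=5/3, sR=6/5; mL=-16/15, mR=3/5; mL+mR=-7/15 → advance -1; mR−mL=5/3 → turn +1·90°
n=7: pose=(4,0,W); sL=40/39, sR=24/17; mL=-212/663, mR=12/17; mL+mR=256/663 → advance +1; mR−mL=40/39 → turn +1·90°

0 60/73 60/53 -990/3869 30/53 7 4 S
1 120/137 120/157 -10620/21509 60/157 7 3 E
2 3/2 30/29 -57/58 15/29 6 3 N
3 120/113 120/89 -3900/10057 60/89 6 2 W
4 12/13 60/49 -198/637 30/49 5 2 S
5 40/39 24/29 -692/1131 12/29 5 1 E
6 5/3 6/5 -16/15 3/5 4 1 N
7 40/39 24/17 -212/663 12/17 4 0 W
final 3 0 S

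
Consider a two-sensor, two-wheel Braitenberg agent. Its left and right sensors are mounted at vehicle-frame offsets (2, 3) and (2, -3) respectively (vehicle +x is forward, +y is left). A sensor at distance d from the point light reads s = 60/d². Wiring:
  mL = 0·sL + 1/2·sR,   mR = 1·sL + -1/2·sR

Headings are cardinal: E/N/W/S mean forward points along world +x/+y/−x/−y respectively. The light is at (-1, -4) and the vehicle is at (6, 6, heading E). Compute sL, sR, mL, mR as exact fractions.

6/25 6/13 3/13 3/325

left sensor world pos  = (8, 9); dL² = 250
right sensor world pos = (8, 3); dR² = 130
sL = 60/250 = 6/25
sR = 60/130 = 6/13
mL = 0·sL + 1/2·sR = 3/13
mR = 1·sL + -1/2·sR = 3/325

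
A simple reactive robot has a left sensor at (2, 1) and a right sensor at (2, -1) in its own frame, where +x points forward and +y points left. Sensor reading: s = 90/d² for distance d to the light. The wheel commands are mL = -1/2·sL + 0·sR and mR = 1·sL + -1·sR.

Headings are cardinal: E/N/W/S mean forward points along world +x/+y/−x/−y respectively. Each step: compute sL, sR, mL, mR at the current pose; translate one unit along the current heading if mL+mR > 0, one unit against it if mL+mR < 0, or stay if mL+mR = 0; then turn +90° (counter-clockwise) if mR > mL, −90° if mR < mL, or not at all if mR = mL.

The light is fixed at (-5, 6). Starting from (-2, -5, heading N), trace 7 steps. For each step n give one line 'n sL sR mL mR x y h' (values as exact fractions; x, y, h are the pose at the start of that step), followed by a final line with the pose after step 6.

0 18/17 90/97 -9/17 216/1649 -2 -5 N
1 9/17 45/61 -9/34 -216/1037 -2 -6 W
2 90/221 18/41 -45/221 -288/9061 -1 -6 S
3 45/68 1/2 -45/136 11/68 -1 -5 E
4 18/17 90/97 -9/17 216/1649 -2 -5 N
5 9/17 45/61 -9/34 -216/1037 -2 -6 W
6 90/221 18/41 -45/221 -288/9061 -1 -6 S
final -1 -5 E

n=0: pose=(-2,-5,N); sL=18/17, sR=90/97; mL=-9/17, mR=216/1649; mL+mR=-657/1649 → advance -1; mR−mL=1089/1649 → turn +1·90°
n=1: pose=(-2,-6,W); sL=9/17, sR=45/61; mL=-9/34, mR=-216/1037; mL+mR=-981/2074 → advance -1; mR−mL=117/2074 → turn +1·90°
n=2: pose=(-1,-6,S); sL=90/221, sR=18/41; mL=-45/221, mR=-288/9061; mL+mR=-2133/9061 → advance -1; mR−mL=1557/9061 → turn +1·90°
n=3: pose=(-1,-5,E); sL=45/68, sR=1/2; mL=-45/136, mR=11/68; mL+mR=-23/136 → advance -1; mR−mL=67/136 → turn +1·90°
n=4: pose=(-2,-5,N); sL=18/17, sR=90/97; mL=-9/17, mR=216/1649; mL+mR=-657/1649 → advance -1; mR−mL=1089/1649 → turn +1·90°
n=5: pose=(-2,-6,W); sL=9/17, sR=45/61; mL=-9/34, mR=-216/1037; mL+mR=-981/2074 → advance -1; mR−mL=117/2074 → turn +1·90°
n=6: pose=(-1,-6,S); sL=90/221, sR=18/41; mL=-45/221, mR=-288/9061; mL+mR=-2133/9061 → advance -1; mR−mL=1557/9061 → turn +1·90°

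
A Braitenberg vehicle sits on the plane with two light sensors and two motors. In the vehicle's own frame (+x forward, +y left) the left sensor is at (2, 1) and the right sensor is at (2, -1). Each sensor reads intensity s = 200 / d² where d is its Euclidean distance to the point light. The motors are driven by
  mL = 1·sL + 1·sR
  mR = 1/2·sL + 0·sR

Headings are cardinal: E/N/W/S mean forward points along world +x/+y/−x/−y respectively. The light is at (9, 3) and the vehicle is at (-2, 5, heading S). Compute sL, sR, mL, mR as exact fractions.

2 25/18 61/18 1

left sensor world pos  = (-1, 3); dL² = 100
right sensor world pos = (-3, 3); dR² = 144
sL = 200/100 = 2
sR = 200/144 = 25/18
mL = 1·sL + 1·sR = 61/18
mR = 1/2·sL + 0·sR = 1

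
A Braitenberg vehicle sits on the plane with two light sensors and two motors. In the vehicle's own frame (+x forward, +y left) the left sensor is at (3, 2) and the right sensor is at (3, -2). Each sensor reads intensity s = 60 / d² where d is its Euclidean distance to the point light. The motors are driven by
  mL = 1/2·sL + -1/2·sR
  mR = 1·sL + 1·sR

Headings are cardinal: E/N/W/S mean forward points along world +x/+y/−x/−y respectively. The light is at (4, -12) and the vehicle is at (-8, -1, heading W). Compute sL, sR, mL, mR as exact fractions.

10/51 30/197 220/10047 3500/10047

left sensor world pos  = (-11, -3); dL² = 306
right sensor world pos = (-11, 1); dR² = 394
sL = 60/306 = 10/51
sR = 60/394 = 30/197
mL = 1/2·sL + -1/2·sR = 220/10047
mR = 1·sL + 1·sR = 3500/10047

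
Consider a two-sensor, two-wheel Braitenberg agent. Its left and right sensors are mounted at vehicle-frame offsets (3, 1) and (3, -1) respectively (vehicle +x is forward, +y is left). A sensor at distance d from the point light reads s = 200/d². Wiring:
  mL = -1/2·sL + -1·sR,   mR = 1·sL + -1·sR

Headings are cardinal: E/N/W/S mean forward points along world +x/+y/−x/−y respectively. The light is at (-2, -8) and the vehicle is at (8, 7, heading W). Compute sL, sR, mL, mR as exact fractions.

left sensor world pos  = (5, 6); dL² = 245
right sensor world pos = (5, 8); dR² = 305
sL = 200/245 = 40/49
sR = 200/305 = 40/61
mL = -1/2·sL + -1·sR = -3180/2989
mR = 1·sL + -1·sR = 480/2989

40/49 40/61 -3180/2989 480/2989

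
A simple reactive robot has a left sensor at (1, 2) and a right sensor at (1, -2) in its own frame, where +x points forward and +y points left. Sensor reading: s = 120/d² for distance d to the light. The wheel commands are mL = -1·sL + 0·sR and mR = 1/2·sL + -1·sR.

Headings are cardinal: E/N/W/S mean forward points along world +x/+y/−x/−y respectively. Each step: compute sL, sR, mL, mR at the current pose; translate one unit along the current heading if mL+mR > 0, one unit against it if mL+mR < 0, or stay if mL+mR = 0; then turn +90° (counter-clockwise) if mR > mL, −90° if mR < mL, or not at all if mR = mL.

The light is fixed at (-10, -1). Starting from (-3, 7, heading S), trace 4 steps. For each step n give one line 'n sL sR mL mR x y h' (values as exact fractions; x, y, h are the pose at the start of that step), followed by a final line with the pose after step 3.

0 12/13 60/37 -12/13 -558/481 -3 7 S
1 24/17 120/157 -24/17 -156/2669 -3 8 W
2 30/41 6/5 -30/41 -171/205 -2 8 S
3 120/113 120/193 -120/113 -1980/21809 -2 9 W
final -1 9 S

n=0: pose=(-3,7,S); sL=12/13, sR=60/37; mL=-12/13, mR=-558/481; mL+mR=-1002/481 → advance -1; mR−mL=-114/481 → turn -1·90°
n=1: pose=(-3,8,W); sL=24/17, sR=120/157; mL=-24/17, mR=-156/2669; mL+mR=-3924/2669 → advance -1; mR−mL=3612/2669 → turn +1·90°
n=2: pose=(-2,8,S); sL=30/41, sR=6/5; mL=-30/41, mR=-171/205; mL+mR=-321/205 → advance -1; mR−mL=-21/205 → turn -1·90°
n=3: pose=(-2,9,W); sL=120/113, sR=120/193; mL=-120/113, mR=-1980/21809; mL+mR=-25140/21809 → advance -1; mR−mL=21180/21809 → turn +1·90°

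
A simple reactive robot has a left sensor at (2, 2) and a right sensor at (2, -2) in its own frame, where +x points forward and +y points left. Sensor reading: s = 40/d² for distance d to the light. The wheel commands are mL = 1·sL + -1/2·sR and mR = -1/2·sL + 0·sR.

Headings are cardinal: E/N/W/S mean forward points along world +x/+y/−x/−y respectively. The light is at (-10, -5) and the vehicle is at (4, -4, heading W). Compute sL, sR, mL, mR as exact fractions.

8/29 40/153 644/4437 -4/29

left sensor world pos  = (2, -6); dL² = 145
right sensor world pos = (2, -2); dR² = 153
sL = 40/145 = 8/29
sR = 40/153 = 40/153
mL = 1·sL + -1/2·sR = 644/4437
mR = -1/2·sL + 0·sR = -4/29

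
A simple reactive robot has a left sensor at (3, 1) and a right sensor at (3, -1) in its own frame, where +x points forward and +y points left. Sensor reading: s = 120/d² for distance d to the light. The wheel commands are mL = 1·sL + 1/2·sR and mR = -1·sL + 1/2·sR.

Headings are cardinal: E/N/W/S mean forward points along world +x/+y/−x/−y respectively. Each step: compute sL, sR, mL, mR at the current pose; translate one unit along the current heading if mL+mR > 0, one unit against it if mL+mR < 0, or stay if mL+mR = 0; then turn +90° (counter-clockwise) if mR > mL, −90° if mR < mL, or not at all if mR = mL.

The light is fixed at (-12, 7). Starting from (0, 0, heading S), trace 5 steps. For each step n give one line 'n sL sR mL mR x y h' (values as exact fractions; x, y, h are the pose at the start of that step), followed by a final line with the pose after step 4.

n=0: pose=(0,0,S); sL=120/269, sR=120/221; mL=42660/59449, mR=-10380/59449; mL+mR=120/221 → advance +1; mR−mL=-240/269 → turn -1·90°
n=1: pose=(0,-1,W); sL=20/27, sR=12/13; mL=422/351, mR=-98/351; mL+mR=12/13 → advance +1; mR−mL=-40/27 → turn -1·90°
n=2: pose=(-1,-1,N); sL=24/25, sR=120/169; mL=5556/4225, mR=-2556/4225; mL+mR=120/169 → advance +1; mR−mL=-48/25 → turn -1·90°
n=3: pose=(-1,0,E); sL=15/29, sR=6/13; mL=282/377, mR=-108/377; mL+mR=6/13 → advance +1; mR−mL=-30/29 → turn -1·90°
n=4: pose=(0,0,S); sL=120/269, sR=120/221; mL=42660/59449, mR=-10380/59449; mL+mR=120/221 → advance +1; mR−mL=-240/269 → turn -1·90°

0 120/269 120/221 42660/59449 -10380/59449 0 0 S
1 20/27 12/13 422/351 -98/351 0 -1 W
2 24/25 120/169 5556/4225 -2556/4225 -1 -1 N
3 15/29 6/13 282/377 -108/377 -1 0 E
4 120/269 120/221 42660/59449 -10380/59449 0 0 S
final 0 -1 W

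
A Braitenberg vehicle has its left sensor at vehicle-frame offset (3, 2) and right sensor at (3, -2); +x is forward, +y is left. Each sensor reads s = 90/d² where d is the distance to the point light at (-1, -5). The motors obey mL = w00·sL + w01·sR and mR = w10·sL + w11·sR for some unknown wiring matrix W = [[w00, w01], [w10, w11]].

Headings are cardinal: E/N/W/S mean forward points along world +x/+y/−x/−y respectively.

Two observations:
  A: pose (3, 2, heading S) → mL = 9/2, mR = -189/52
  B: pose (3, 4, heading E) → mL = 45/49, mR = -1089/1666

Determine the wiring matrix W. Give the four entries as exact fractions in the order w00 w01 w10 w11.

0 1 1/2 -1

obs A: pose=(3,2,S) → sL=45/26, sR=9/2, mL=9/2, mR=-189/52
obs B: pose=(3,4,E) → sL=9/17, sR=45/49, mL=45/49, mR=-1089/1666
sensor matrix S = [[45/26, 9/2], [9/17, 45/49]]; det S = -8586/10829
solve [mL_A; mL_B] = S·[w00; w01] and [mR_A; mR_B] = S·[w10; w11]:
  w00 = 0, w01 = 1, w10 = 1/2, w11 = -1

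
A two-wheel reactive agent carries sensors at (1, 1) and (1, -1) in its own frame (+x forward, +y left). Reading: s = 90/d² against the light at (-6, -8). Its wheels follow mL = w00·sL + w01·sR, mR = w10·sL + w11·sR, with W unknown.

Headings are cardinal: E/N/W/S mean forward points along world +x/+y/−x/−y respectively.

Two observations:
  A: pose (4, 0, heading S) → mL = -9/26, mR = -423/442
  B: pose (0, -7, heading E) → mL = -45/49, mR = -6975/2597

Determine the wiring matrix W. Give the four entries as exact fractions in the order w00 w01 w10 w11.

obs A: pose=(4,0,S) → sL=9/17, sR=9/13, mL=-9/26, mR=-423/442
obs B: pose=(0,-7,E) → sL=90/53, sR=90/49, mL=-45/49, mR=-6975/2597
sensor matrix S = [[9/17, 9/13], [90/53, 90/49]]; det S = -116640/573937
solve [mL_A; mL_B] = S·[w00; w01] and [mR_A; mR_B] = S·[w10; w11]:
  w00 = 0, w01 = -1/2, w10 = -1/2, w11 = -1

0 -1/2 -1/2 -1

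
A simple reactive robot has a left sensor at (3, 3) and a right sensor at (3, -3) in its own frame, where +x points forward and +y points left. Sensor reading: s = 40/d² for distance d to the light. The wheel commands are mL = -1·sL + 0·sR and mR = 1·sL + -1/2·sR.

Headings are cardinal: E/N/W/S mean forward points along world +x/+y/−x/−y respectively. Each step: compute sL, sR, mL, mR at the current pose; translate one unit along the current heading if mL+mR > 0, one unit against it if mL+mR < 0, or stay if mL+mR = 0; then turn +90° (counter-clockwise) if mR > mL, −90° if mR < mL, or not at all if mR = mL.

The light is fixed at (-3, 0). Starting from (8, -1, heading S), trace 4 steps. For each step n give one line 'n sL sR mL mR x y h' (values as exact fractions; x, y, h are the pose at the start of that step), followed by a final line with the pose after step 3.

0 10/53 1/2 -10/53 -13/212 8 -1 S
1 8/41 8/41 -8/41 4/41 8 0 E
2 20/29 20/89 -20/29 1490/2581 7 0 N
3 8/13 40/53 -8/13 164/689 7 -1 W
final 8 -1 S

n=0: pose=(8,-1,S); sL=10/53, sR=1/2; mL=-10/53, mR=-13/212; mL+mR=-1/4 → advance -1; mR−mL=27/212 → turn +1·90°
n=1: pose=(8,0,E); sL=8/41, sR=8/41; mL=-8/41, mR=4/41; mL+mR=-4/41 → advance -1; mR−mL=12/41 → turn +1·90°
n=2: pose=(7,0,N); sL=20/29, sR=20/89; mL=-20/29, mR=1490/2581; mL+mR=-10/89 → advance -1; mR−mL=3270/2581 → turn +1·90°
n=3: pose=(7,-1,W); sL=8/13, sR=40/53; mL=-8/13, mR=164/689; mL+mR=-20/53 → advance -1; mR−mL=588/689 → turn +1·90°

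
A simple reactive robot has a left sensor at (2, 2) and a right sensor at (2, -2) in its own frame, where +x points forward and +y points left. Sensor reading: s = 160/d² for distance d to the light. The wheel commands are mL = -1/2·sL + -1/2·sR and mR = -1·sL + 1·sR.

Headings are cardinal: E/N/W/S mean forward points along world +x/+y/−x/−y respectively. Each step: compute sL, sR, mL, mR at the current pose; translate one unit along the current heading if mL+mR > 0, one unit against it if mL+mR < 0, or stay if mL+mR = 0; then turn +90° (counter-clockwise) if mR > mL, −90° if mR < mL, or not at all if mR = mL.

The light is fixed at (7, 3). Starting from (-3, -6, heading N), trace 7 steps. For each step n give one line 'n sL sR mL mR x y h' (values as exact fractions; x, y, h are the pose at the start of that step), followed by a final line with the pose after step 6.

0 160/193 160/113 -24480/21809 12800/21809 -3 -6 N
1 5/9 10/13 -155/234 25/117 -3 -7 W
2 160/193 32/53 -7328/10229 -2304/10229 -2 -7 S
3 80/49 16/17 -1072/833 -576/833 -2 -6 E
4 160/193 160/113 -24480/21809 12800/21809 -3 -6 N
5 5/9 10/13 -155/234 25/117 -3 -7 W
6 160/193 32/53 -7328/10229 -2304/10229 -2 -7 S
final -2 -6 E

n=0: pose=(-3,-6,N); sL=160/193, sR=160/113; mL=-24480/21809, mR=12800/21809; mL+mR=-11680/21809 → advance -1; mR−mL=37280/21809 → turn +1·90°
n=1: pose=(-3,-7,W); sL=5/9, sR=10/13; mL=-155/234, mR=25/117; mL+mR=-35/78 → advance -1; mR−mL=205/234 → turn +1·90°
n=2: pose=(-2,-7,S); sL=160/193, sR=32/53; mL=-7328/10229, mR=-2304/10229; mL+mR=-9632/10229 → advance -1; mR−mL=5024/10229 → turn +1·90°
n=3: pose=(-2,-6,E); sL=80/49, sR=16/17; mL=-1072/833, mR=-576/833; mL+mR=-1648/833 → advance -1; mR−mL=496/833 → turn +1·90°
n=4: pose=(-3,-6,N); sL=160/193, sR=160/113; mL=-24480/21809, mR=12800/21809; mL+mR=-11680/21809 → advance -1; mR−mL=37280/21809 → turn +1·90°
n=5: pose=(-3,-7,W); sL=5/9, sR=10/13; mL=-155/234, mR=25/117; mL+mR=-35/78 → advance -1; mR−mL=205/234 → turn +1·90°
n=6: pose=(-2,-7,S); sL=160/193, sR=32/53; mL=-7328/10229, mR=-2304/10229; mL+mR=-9632/10229 → advance -1; mR−mL=5024/10229 → turn +1·90°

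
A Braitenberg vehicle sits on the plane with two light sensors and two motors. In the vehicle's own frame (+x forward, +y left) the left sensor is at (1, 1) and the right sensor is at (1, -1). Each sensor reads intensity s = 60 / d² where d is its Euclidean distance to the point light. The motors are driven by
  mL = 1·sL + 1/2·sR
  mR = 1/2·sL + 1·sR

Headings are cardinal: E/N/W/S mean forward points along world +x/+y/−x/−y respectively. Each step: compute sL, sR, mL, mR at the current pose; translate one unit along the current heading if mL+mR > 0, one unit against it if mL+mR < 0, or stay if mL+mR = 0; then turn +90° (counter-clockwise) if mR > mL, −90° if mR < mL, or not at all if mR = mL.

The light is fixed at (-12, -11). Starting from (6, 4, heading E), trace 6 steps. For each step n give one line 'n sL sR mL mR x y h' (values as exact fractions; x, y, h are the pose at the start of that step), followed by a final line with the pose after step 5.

n=0: pose=(6,4,E); sL=60/617, sR=60/557; mL=51930/343669, mR=53730/343669; mL+mR=105660/343669 → advance +1; mR−mL=1800/343669 → turn +1·90°
n=1: pose=(7,4,N); sL=3/29, sR=15/164; mL=1419/9512, mR=681/4756; mL+mR=2781/9512 → advance +1; mR−mL=-57/9512 → turn -1·90°
n=2: pose=(7,5,E); sL=60/689, sR=12/125; mL=11634/86125, mR=12018/86125; mL+mR=23652/86125 → advance +1; mR−mL=384/86125 → turn +1·90°
n=3: pose=(8,5,N); sL=6/65, sR=6/73; mL=633/4745, mR=609/4745; mL+mR=1242/4745 → advance +1; mR−mL=-24/4745 → turn -1·90°
n=4: pose=(8,6,E); sL=4/51, sR=60/697; mL=254/2091, mR=262/2091; mL+mR=172/697 → advance +1; mR−mL=8/2091 → turn +1·90°
n=5: pose=(9,6,N); sL=15/181, sR=15/202; mL=8775/73124, mR=2115/18281; mL+mR=17235/73124 → advance +1; mR−mL=-315/73124 → turn -1·90°

0 60/617 60/557 51930/343669 53730/343669 6 4 E
1 3/29 15/164 1419/9512 681/4756 7 4 N
2 60/689 12/125 11634/86125 12018/86125 7 5 E
3 6/65 6/73 633/4745 609/4745 8 5 N
4 4/51 60/697 254/2091 262/2091 8 6 E
5 15/181 15/202 8775/73124 2115/18281 9 6 N
final 9 7 E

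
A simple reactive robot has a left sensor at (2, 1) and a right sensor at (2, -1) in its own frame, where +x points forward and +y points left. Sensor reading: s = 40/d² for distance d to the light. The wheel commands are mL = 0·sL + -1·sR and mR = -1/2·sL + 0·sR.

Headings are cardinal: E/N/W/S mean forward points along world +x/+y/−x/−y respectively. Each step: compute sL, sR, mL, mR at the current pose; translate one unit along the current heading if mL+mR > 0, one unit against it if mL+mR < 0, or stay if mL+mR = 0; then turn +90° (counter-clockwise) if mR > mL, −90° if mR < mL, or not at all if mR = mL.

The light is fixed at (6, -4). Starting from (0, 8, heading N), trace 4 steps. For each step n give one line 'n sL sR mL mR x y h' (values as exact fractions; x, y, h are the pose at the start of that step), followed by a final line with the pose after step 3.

0 8/49 40/221 -40/221 -4/49 0 8 N
1 10/41 5/26 -5/26 -5/41 0 7 W
2 40/97 40/117 -40/117 -20/97 1 7 S
3 20/89 4/13 -4/13 -10/89 1 8 E
final 0 8 N

n=0: pose=(0,8,N); sL=8/49, sR=40/221; mL=-40/221, mR=-4/49; mL+mR=-2844/10829 → advance -1; mR−mL=1076/10829 → turn +1·90°
n=1: pose=(0,7,W); sL=10/41, sR=5/26; mL=-5/26, mR=-5/41; mL+mR=-335/1066 → advance -1; mR−mL=75/1066 → turn +1·90°
n=2: pose=(1,7,S); sL=40/97, sR=40/117; mL=-40/117, mR=-20/97; mL+mR=-6220/11349 → advance -1; mR−mL=1540/11349 → turn +1·90°
n=3: pose=(1,8,E); sL=20/89, sR=4/13; mL=-4/13, mR=-10/89; mL+mR=-486/1157 → advance -1; mR−mL=226/1157 → turn +1·90°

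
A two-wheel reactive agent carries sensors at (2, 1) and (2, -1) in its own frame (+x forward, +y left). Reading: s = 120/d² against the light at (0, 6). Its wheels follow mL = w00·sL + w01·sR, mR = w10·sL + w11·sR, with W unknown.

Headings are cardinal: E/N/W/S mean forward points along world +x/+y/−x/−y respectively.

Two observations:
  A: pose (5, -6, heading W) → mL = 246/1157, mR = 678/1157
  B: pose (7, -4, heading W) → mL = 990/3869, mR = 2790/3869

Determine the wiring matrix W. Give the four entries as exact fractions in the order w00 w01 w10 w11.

1 -1/2 -1/2 1

obs A: pose=(5,-6,W) → sL=60/89, sR=12/13, mL=246/1157, mR=678/1157
obs B: pose=(7,-4,W) → sL=60/73, sR=60/53, mL=990/3869, mR=2790/3869
sensor matrix S = [[60/89, 12/13], [60/73, 60/53]]; det S = 20160/4476433
solve [mL_A; mL_B] = S·[w00; w01] and [mR_A; mR_B] = S·[w10; w11]:
  w00 = 1, w01 = -1/2, w10 = -1/2, w11 = 1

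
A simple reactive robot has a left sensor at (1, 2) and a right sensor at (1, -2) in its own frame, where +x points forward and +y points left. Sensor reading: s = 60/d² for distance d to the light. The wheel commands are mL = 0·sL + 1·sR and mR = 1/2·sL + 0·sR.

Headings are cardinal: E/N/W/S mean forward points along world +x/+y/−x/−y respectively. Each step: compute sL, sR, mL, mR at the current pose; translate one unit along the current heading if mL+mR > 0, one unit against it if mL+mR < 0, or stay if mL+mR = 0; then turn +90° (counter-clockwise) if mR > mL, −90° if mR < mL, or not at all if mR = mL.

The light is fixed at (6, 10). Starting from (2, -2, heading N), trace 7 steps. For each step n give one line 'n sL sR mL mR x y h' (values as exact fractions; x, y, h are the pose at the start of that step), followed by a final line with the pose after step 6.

n=0: pose=(2,-2,N); sL=60/157, sR=12/25; mL=12/25, mR=30/157; mL+mR=2634/3925 → advance +1; mR−mL=-1134/3925 → turn -1·90°
n=1: pose=(2,-1,E); sL=2/3, sR=30/89; mL=30/89, mR=1/3; mL+mR=179/267 → advance +1; mR−mL=-1/267 → turn -1·90°
n=2: pose=(3,-1,S); sL=12/29, sR=60/169; mL=60/169, mR=6/29; mL+mR=2754/4901 → advance +1; mR−mL=-726/4901 → turn -1·90°
n=3: pose=(3,-2,W); sL=15/53, sR=15/29; mL=15/29, mR=15/106; mL+mR=2025/3074 → advance +1; mR−mL=-1155/3074 → turn -1·90°
n=4: pose=(2,-2,N); sL=60/157, sR=12/25; mL=12/25, mR=30/157; mL+mR=2634/3925 → advance +1; mR−mL=-1134/3925 → turn -1·90°
n=5: pose=(2,-1,E); sL=2/3, sR=30/89; mL=30/89, mR=1/3; mL+mR=179/267 → advance +1; mR−mL=-1/267 → turn -1·90°
n=6: pose=(3,-1,S); sL=12/29, sR=60/169; mL=60/169, mR=6/29; mL+mR=2754/4901 → advance +1; mR−mL=-726/4901 → turn -1·90°

0 60/157 12/25 12/25 30/157 2 -2 N
1 2/3 30/89 30/89 1/3 2 -1 E
2 12/29 60/169 60/169 6/29 3 -1 S
3 15/53 15/29 15/29 15/106 3 -2 W
4 60/157 12/25 12/25 30/157 2 -2 N
5 2/3 30/89 30/89 1/3 2 -1 E
6 12/29 60/169 60/169 6/29 3 -1 S
final 3 -2 W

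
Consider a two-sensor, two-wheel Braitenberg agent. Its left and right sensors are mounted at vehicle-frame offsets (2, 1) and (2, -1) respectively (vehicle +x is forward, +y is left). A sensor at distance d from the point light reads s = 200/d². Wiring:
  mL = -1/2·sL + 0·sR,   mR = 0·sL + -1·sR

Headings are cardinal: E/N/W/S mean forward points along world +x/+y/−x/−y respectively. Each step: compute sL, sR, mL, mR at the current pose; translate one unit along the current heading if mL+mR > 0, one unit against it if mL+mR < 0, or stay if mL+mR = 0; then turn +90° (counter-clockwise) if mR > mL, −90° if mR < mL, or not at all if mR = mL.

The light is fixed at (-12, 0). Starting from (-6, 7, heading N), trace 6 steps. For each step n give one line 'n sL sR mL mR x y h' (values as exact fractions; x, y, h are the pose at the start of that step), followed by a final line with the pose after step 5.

0 100/53 20/13 -50/53 -20/13 -6 7 N
1 200/113 200/89 -100/113 -200/89 -6 6 E
2 50/13 25/4 -25/13 -25/4 -7 6 S
3 40/9 200/73 -20/9 -200/73 -7 7 W
4 100/53 20/13 -50/53 -20/13 -6 7 N
5 200/113 200/89 -100/113 -200/89 -6 6 E
final -7 6 S

n=0: pose=(-6,7,N); sL=100/53, sR=20/13; mL=-50/53, mR=-20/13; mL+mR=-1710/689 → advance -1; mR−mL=-410/689 → turn -1·90°
n=1: pose=(-6,6,E); sL=200/113, sR=200/89; mL=-100/113, mR=-200/89; mL+mR=-31500/10057 → advance -1; mR−mL=-13700/10057 → turn -1·90°
n=2: pose=(-7,6,S); sL=50/13, sR=25/4; mL=-25/13, mR=-25/4; mL+mR=-425/52 → advance -1; mR−mL=-225/52 → turn -1·90°
n=3: pose=(-7,7,W); sL=40/9, sR=200/73; mL=-20/9, mR=-200/73; mL+mR=-3260/657 → advance -1; mR−mL=-340/657 → turn -1·90°
n=4: pose=(-6,7,N); sL=100/53, sR=20/13; mL=-50/53, mR=-20/13; mL+mR=-1710/689 → advance -1; mR−mL=-410/689 → turn -1·90°
n=5: pose=(-6,6,E); sL=200/113, sR=200/89; mL=-100/113, mR=-200/89; mL+mR=-31500/10057 → advance -1; mR−mL=-13700/10057 → turn -1·90°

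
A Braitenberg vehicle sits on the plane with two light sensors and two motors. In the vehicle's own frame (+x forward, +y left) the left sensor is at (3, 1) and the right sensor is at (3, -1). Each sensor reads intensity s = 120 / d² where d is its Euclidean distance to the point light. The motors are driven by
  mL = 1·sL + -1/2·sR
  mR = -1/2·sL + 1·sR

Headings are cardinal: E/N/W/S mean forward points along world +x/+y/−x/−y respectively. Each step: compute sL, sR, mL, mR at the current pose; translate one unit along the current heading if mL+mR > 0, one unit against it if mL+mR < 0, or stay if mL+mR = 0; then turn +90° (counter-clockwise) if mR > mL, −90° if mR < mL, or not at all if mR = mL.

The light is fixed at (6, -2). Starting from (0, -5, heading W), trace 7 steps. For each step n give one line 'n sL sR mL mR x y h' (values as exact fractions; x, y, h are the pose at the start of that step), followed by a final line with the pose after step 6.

n=0: pose=(0,-5,W); sL=120/97, sR=24/17; mL=876/1649, mR=1308/1649; mL+mR=2184/1649 → advance +1; mR−mL=432/1649 → turn +1·90°
n=1: pose=(-1,-5,S); sL=5/3, sR=6/5; mL=16/15, mR=11/30; mL+mR=43/30 → advance +1; mR−mL=-7/10 → turn -1·90°
n=2: pose=(-1,-6,W); sL=24/25, sR=120/109; mL=1116/2725, mR=1692/2725; mL+mR=2808/2725 → advance +1; mR−mL=576/2725 → turn +1·90°
n=3: pose=(-2,-6,S); sL=60/49, sR=12/13; mL=486/637, mR=198/637; mL+mR=684/637 → advance +1; mR−mL=-288/637 → turn -1·90°
n=4: pose=(-2,-7,W); sL=120/157, sR=120/137; mL=7020/21509, mR=10620/21509; mL+mR=17640/21509 → advance +1; mR−mL=3600/21509 → turn +1·90°
n=5: pose=(-3,-7,S); sL=15/16, sR=30/41; mL=375/656, mR=345/1312; mL+mR=1095/1312 → advance +1; mR−mL=-405/1312 → turn -1·90°
n=6: pose=(-3,-8,W); sL=120/193, sR=120/169; mL=8700/32617, mR=13020/32617; mL+mR=21720/32617 → advance +1; mR−mL=4320/32617 → turn +1·90°

0 120/97 24/17 876/1649 1308/1649 0 -5 W
1 5/3 6/5 16/15 11/30 -1 -5 S
2 24/25 120/109 1116/2725 1692/2725 -1 -6 W
3 60/49 12/13 486/637 198/637 -2 -6 S
4 120/157 120/137 7020/21509 10620/21509 -2 -7 W
5 15/16 30/41 375/656 345/1312 -3 -7 S
6 120/193 120/169 8700/32617 13020/32617 -3 -8 W
final -4 -8 S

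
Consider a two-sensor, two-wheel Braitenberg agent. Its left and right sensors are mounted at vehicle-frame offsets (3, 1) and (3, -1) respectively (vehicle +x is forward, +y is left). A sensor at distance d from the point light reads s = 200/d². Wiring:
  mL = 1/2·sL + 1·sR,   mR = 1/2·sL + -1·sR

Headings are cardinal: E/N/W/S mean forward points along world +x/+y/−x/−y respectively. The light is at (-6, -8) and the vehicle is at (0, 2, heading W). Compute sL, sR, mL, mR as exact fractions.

left sensor world pos  = (-3, 1); dL² = 90
right sensor world pos = (-3, 3); dR² = 130
sL = 200/90 = 20/9
sR = 200/130 = 20/13
mL = 1/2·sL + 1·sR = 310/117
mR = 1/2·sL + -1·sR = -50/117

20/9 20/13 310/117 -50/117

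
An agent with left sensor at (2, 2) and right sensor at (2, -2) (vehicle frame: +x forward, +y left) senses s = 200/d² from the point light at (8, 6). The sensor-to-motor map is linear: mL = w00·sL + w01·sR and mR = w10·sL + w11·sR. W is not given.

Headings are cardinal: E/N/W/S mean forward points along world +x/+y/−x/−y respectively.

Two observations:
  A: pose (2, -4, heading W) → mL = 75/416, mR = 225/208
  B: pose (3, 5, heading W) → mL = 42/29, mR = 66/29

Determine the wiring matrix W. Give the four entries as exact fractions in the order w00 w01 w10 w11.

obs A: pose=(2,-4,W) → sL=25/26, sR=25/16, mL=75/416, mR=225/208
obs B: pose=(3,5,W) → sL=100/29, sR=4, mL=42/29, mR=66/29
sensor matrix S = [[25/26, 25/16], [100/29, 4]]; det S = -2325/1508
solve [mL_A; mL_B] = S·[w00; w01] and [mR_A; mR_B] = S·[w10; w11]:
  w00 = 1, w01 = -1/2, w10 = -1/2, w11 = 1

1 -1/2 -1/2 1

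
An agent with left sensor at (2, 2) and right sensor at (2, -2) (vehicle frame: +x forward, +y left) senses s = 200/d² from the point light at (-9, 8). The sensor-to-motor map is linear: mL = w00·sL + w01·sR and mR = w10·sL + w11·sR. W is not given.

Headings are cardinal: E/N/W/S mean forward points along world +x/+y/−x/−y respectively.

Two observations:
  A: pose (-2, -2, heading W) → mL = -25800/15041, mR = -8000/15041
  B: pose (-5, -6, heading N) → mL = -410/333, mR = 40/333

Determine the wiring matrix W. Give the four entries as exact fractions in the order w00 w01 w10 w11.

obs A: pose=(-2,-2,W) → sL=200/169, sR=200/89, mL=-25800/15041, mR=-8000/15041
obs B: pose=(-5,-6,N) → sL=50/37, sR=10/9, mL=-410/333, mR=40/333
sensor matrix S = [[200/169, 200/89], [50/37, 10/9]]; det S = -8624000/5008653
solve [mL_A; mL_B] = S·[w00; w01] and [mR_A; mR_B] = S·[w10; w11]:
  w00 = -1/2, w01 = -1/2, w10 = 1/2, w11 = -1/2

-1/2 -1/2 1/2 -1/2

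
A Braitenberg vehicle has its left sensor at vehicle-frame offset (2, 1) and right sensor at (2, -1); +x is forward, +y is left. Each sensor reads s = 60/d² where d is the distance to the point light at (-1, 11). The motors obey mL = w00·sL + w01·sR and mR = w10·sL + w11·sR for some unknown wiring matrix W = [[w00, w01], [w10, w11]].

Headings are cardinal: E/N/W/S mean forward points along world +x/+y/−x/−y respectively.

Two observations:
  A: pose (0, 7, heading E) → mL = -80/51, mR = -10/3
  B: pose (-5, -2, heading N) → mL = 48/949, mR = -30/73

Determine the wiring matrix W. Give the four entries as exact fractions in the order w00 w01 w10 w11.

-1 1 -1 0

obs A: pose=(0,7,E) → sL=10/3, sR=30/17, mL=-80/51, mR=-10/3
obs B: pose=(-5,-2,N) → sL=30/73, sR=6/13, mL=48/949, mR=-30/73
sensor matrix S = [[10/3, 30/17], [30/73, 6/13]]; det S = 13120/16133
solve [mL_A; mL_B] = S·[w00; w01] and [mR_A; mR_B] = S·[w10; w11]:
  w00 = -1, w01 = 1, w10 = -1, w11 = 0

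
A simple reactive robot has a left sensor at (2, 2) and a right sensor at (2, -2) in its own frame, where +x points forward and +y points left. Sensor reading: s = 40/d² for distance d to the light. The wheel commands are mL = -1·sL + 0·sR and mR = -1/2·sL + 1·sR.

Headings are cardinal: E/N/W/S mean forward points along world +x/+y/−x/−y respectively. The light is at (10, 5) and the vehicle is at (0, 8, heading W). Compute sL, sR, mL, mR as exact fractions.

8/29 40/169 -8/29 484/4901

left sensor world pos  = (-2, 6); dL² = 145
right sensor world pos = (-2, 10); dR² = 169
sL = 40/145 = 8/29
sR = 40/169 = 40/169
mL = -1·sL + 0·sR = -8/29
mR = -1/2·sL + 1·sR = 484/4901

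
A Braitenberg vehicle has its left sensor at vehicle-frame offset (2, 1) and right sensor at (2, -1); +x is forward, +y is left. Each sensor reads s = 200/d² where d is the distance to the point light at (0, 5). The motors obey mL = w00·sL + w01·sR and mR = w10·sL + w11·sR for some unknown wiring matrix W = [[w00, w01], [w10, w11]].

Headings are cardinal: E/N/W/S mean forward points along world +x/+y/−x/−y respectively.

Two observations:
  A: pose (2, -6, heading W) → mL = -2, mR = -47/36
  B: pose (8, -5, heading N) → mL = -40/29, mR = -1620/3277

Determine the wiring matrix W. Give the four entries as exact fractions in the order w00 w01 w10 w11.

0 -1 1/2 -1

obs A: pose=(2,-6,W) → sL=25/18, sR=2, mL=-2, mR=-47/36
obs B: pose=(8,-5,N) → sL=200/113, sR=40/29, mL=-40/29, mR=-1620/3277
sensor matrix S = [[25/18, 2], [200/113, 40/29]]; det S = -47900/29493
solve [mL_A; mL_B] = S·[w00; w01] and [mR_A; mR_B] = S·[w10; w11]:
  w00 = 0, w01 = -1, w10 = 1/2, w11 = -1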